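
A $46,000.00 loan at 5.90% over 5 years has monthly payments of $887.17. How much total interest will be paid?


Total paid over the life of the loan = PMT × n.
Total paid = $887.17 × 60 = $53,230.20
Total interest = total paid − principal = $53,230.20 − $46,000.00 = $7,230.20

Total interest = (PMT × n) - PV = $7,230.20


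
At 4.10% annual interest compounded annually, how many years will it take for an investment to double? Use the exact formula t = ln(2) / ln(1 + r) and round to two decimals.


Doubling condition: (1 + r)^t = 2
Take ln of both sides: t × ln(1 + r) = ln(2)
t = ln(2) / ln(1 + r)
t = 0.693147 / 0.040182
t = 17.25

t = ln(2) / ln(1 + r) = 17.25 years


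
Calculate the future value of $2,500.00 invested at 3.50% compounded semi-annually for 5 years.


Compound interest formula: A = P(1 + r/n)^(nt)
A = $2,500.00 × (1 + 0.035/2)^(2 × 5)
Growth factor: (1 + 0.035/2)^10 = 1.189444
A = $2,500.00 × 1.189444
A = $2,973.61

A = P(1 + r/n)^(nt) = $2,973.61


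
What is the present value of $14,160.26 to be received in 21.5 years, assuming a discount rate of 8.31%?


Present value formula: PV = FV / (1 + r)^t
PV = $14,160.26 / (1 + 0.0831)^21.5
PV = $14,160.26 / 5.563831
PV = $2,545.06

PV = FV / (1 + r)^t = $2,545.06


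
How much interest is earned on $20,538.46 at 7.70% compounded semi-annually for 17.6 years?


Compound interest earned = final amount − principal.
A = P(1 + r/n)^(nt) = $20,538.46 × (1 + 0.077/2)^(2 × 17.6) = $77,638.42
Interest = A − P = $77,638.42 − $20,538.46 = $57,099.96

Interest = A - P = $57,099.96


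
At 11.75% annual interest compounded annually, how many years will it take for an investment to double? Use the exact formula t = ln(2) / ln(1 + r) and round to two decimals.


Doubling condition: (1 + r)^t = 2
Take ln of both sides: t × ln(1 + r) = ln(2)
t = ln(2) / ln(1 + r)
t = 0.693147 / 0.111094
t = 6.24

t = ln(2) / ln(1 + r) = 6.24 years


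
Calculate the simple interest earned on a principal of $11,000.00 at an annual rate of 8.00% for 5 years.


Simple interest formula: I = P × r × t
I = $11,000.00 × 0.08 × 5
I = $4,400.00

I = P × r × t = $4,400.00


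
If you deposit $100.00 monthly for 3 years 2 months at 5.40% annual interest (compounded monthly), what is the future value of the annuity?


Future value of an ordinary annuity: FV = PMT × ((1 + r)^n − 1) / r
Monthly rate r = 0.054/12 = 0.0045, n = 38
FV = $100.00 × ((1 + 0.054/12)^38 − 1) / (0.054/12)
FV = $100.00 × 41.341266
FV = $4,134.13

FV = PMT × ((1+r)^n - 1)/r = $4,134.13


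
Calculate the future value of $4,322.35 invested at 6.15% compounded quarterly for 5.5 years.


Compound interest formula: A = P(1 + r/n)^(nt)
A = $4,322.35 × (1 + 0.0615/4)^(4 × 5.5)
Growth factor: (1 + 0.0615/4)^22 = 1.398886
A = $4,322.35 × 1.398886
A = $6,046.47

A = P(1 + r/n)^(nt) = $6,046.47


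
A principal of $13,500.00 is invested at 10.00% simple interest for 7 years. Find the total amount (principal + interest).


Total amount formula: A = P(1 + rt) = P + P·r·t
Interest: I = P × r × t = $13,500.00 × 0.1 × 7 = $9,450.00
A = P + I = $13,500.00 + $9,450.00 = $22,950.00

A = P + I = P(1 + rt) = $22,950.00


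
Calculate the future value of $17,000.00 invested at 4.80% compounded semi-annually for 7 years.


Compound interest formula: A = P(1 + r/n)^(nt)
A = $17,000.00 × (1 + 0.048/2)^(2 × 7)
Growth factor: (1 + 0.048/2)^14 = 1.3937966
A = $17,000.00 × 1.3937966
A = $23,694.54

A = P(1 + r/n)^(nt) = $23,694.54


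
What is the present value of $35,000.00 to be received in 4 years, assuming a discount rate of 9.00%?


Present value formula: PV = FV / (1 + r)^t
PV = $35,000.00 / (1 + 0.09)^4
PV = $35,000.00 / 1.411582
PV = $24,794.88

PV = FV / (1 + r)^t = $24,794.88


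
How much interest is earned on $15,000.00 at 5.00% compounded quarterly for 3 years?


Compound interest earned = final amount − principal.
A = P(1 + r/n)^(nt) = $15,000.00 × (1 + 0.05/4)^(4 × 3) = $17,411.32
Interest = A − P = $17,411.32 − $15,000.00 = $2,411.32

Interest = A - P = $2,411.32


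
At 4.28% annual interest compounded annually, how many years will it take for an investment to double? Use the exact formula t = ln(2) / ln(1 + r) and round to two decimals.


Doubling condition: (1 + r)^t = 2
Take ln of both sides: t × ln(1 + r) = ln(2)
t = ln(2) / ln(1 + r)
t = 0.693147 / 0.041909
t = 16.54

t = ln(2) / ln(1 + r) = 16.54 years


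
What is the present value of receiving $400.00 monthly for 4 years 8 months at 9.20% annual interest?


Present value of an ordinary annuity: PV = PMT × (1 − (1 + r)^(−n)) / r
Monthly rate r = 0.092/12 ≈ 0.00766667, n = 56
PV = $400.00 × (1 − (1 + 0.092/12)^(−56)) / (0.092/12)
PV = $400.00 × 45.390046
PV = $18,156.02

PV = PMT × (1-(1+r)^(-n))/r = $18,156.02


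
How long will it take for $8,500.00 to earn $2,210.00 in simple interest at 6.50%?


Rearrange the simple interest formula for t:
I = P × r × t  ⇒  t = I / (P × r)
t = $2,210.00 / ($8,500.00 × 0.065)
t = 4

t = I/(P×r) = 4 years


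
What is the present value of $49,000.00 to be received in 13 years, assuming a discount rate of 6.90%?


Present value formula: PV = FV / (1 + r)^t
PV = $49,000.00 / (1 + 0.069)^13
PV = $49,000.00 / 2.380730
PV = $20,581.92

PV = FV / (1 + r)^t = $20,581.92


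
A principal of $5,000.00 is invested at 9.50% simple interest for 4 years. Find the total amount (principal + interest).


Total amount formula: A = P(1 + rt) = P + P·r·t
Interest: I = P × r × t = $5,000.00 × 0.095 × 4 = $1,900.00
A = P + I = $5,000.00 + $1,900.00 = $6,900.00

A = P + I = P(1 + rt) = $6,900.00


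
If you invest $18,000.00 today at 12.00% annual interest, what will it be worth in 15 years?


Future value formula: FV = PV × (1 + r)^t
FV = $18,000.00 × (1 + 0.12)^15
FV = $18,000.00 × 5.4735658
FV = $98,524.18

FV = PV × (1 + r)^t = $98,524.18


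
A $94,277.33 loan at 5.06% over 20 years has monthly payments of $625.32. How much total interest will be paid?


Total paid over the life of the loan = PMT × n.
Total paid = $625.32 × 240 = $150,076.80
Total interest = total paid − principal = $150,076.80 − $94,277.33 = $55,799.47

Total interest = (PMT × n) - PV = $55,799.47


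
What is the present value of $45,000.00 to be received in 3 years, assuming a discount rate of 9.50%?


Present value formula: PV = FV / (1 + r)^t
PV = $45,000.00 / (1 + 0.095)^3
PV = $45,000.00 / 1.3129324
PV = $34,274.42

PV = FV / (1 + r)^t = $34,274.42


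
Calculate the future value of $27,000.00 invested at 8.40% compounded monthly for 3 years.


Compound interest formula: A = P(1 + r/n)^(nt)
A = $27,000.00 × (1 + 0.084/12)^(12 × 3)
Growth factor: (1 + 0.084/12)^36 = 1.285467
A = $27,000.00 × 1.285467
A = $34,707.61

A = P(1 + r/n)^(nt) = $34,707.61


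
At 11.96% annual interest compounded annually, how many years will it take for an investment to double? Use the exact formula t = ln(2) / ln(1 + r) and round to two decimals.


Doubling condition: (1 + r)^t = 2
Take ln of both sides: t × ln(1 + r) = ln(2)
t = ln(2) / ln(1 + r)
t = 0.693147 / 0.112971
t = 6.14

t = ln(2) / ln(1 + r) = 6.14 years


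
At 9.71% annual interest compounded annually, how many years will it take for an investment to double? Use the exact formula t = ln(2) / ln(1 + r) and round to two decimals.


Doubling condition: (1 + r)^t = 2
Take ln of both sides: t × ln(1 + r) = ln(2)
t = ln(2) / ln(1 + r)
t = 0.693147 / 0.092670
t = 7.48

t = ln(2) / ln(1 + r) = 7.48 years


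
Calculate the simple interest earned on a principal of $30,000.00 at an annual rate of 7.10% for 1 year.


Simple interest formula: I = P × r × t
I = $30,000.00 × 0.071 × 1
I = $2,130.00

I = P × r × t = $2,130.00


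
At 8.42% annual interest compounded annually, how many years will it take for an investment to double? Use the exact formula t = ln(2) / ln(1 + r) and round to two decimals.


Doubling condition: (1 + r)^t = 2
Take ln of both sides: t × ln(1 + r) = ln(2)
t = ln(2) / ln(1 + r)
t = 0.693147 / 0.080842
t = 8.57

t = ln(2) / ln(1 + r) = 8.57 years


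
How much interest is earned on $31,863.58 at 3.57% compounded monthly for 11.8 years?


Compound interest earned = final amount − principal.
A = P(1 + r/n)^(nt) = $31,863.58 × (1 + 0.0357/12)^(12 × 11.8) = $48,525.93
Interest = A − P = $48,525.93 − $31,863.58 = $16,662.35

Interest = A - P = $16,662.35


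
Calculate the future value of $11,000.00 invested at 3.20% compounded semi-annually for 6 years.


Compound interest formula: A = P(1 + r/n)^(nt)
A = $11,000.00 × (1 + 0.032/2)^(2 × 6)
Growth factor: (1 + 0.032/2)^12 = 1.209830
A = $11,000.00 × 1.209830
A = $13,308.13

A = P(1 + r/n)^(nt) = $13,308.13


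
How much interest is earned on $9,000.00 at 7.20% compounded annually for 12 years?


Compound interest earned = final amount − principal.
A = P(1 + r/n)^(nt) = $9,000.00 × (1 + 0.072/1)^(1 × 12) = $20,729.08
Interest = A − P = $20,729.08 − $9,000.00 = $11,729.08

Interest = A - P = $11,729.08


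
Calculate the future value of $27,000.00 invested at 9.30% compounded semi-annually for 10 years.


Compound interest formula: A = P(1 + r/n)^(nt)
A = $27,000.00 × (1 + 0.093/2)^(2 × 10)
Growth factor: (1 + 0.093/2)^20 = 2.4819021
A = $27,000.00 × 2.4819021
A = $67,011.36

A = P(1 + r/n)^(nt) = $67,011.36


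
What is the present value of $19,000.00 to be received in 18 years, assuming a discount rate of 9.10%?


Present value formula: PV = FV / (1 + r)^t
PV = $19,000.00 / (1 + 0.091)^18
PV = $19,000.00 / 4.795628
PV = $3,961.94

PV = FV / (1 + r)^t = $3,961.94


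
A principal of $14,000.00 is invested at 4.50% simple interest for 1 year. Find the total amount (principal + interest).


Total amount formula: A = P(1 + rt) = P + P·r·t
Interest: I = P × r × t = $14,000.00 × 0.045 × 1 = $630.00
A = P + I = $14,000.00 + $630.00 = $14,630.00

A = P + I = P(1 + rt) = $14,630.00


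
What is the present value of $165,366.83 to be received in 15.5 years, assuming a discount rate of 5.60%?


Present value formula: PV = FV / (1 + r)^t
PV = $165,366.83 / (1 + 0.056)^15.5
PV = $165,366.83 / 2.3269697
PV = $71,065.31

PV = FV / (1 + r)^t = $71,065.31


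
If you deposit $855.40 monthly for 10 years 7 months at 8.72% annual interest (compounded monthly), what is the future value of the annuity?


Future value of an ordinary annuity: FV = PMT × ((1 + r)^n − 1) / r
Monthly rate r = 0.0872/12 ≈ 0.00726667, n = 127
FV = $855.40 × ((1 + 0.0872/12)^127 − 1) / (0.0872/12)
FV = $855.40 × 207.538163
FV = $177,528.14

FV = PMT × ((1+r)^n - 1)/r = $177,528.14


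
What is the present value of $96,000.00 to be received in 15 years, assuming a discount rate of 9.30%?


Present value formula: PV = FV / (1 + r)^t
PV = $96,000.00 / (1 + 0.093)^15
PV = $96,000.00 / 3.795792
PV = $25,291.16

PV = FV / (1 + r)^t = $25,291.16


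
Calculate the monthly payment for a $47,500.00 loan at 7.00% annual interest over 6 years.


Loan payment formula: PMT = PV × r / (1 − (1 + r)^(−n))
Monthly rate r = 0.07/12 ≈ 0.00583333, n = 72 months
Denominator: 1 − (1 + 0.07/12)^(−72) = 0.342151
PMT = $47,500.00 × (0.07/12) / 0.342151
PMT = $809.83 per month

PMT = PV × r / (1-(1+r)^(-n)) = $809.83/month


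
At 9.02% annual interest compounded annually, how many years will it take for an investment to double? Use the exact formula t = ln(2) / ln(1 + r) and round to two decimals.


Doubling condition: (1 + r)^t = 2
Take ln of both sides: t × ln(1 + r) = ln(2)
t = ln(2) / ln(1 + r)
t = 0.693147 / 0.086361
t = 8.03

t = ln(2) / ln(1 + r) = 8.03 years


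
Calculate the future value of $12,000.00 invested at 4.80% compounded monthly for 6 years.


Compound interest formula: A = P(1 + r/n)^(nt)
A = $12,000.00 × (1 + 0.048/12)^(12 × 6)
Growth factor: (1 + 0.048/12)^72 = 1.3329913
A = $12,000.00 × 1.3329913
A = $15,995.90

A = P(1 + r/n)^(nt) = $15,995.90


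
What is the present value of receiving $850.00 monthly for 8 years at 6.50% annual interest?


Present value of an ordinary annuity: PV = PMT × (1 − (1 + r)^(−n)) / r
Monthly rate r = 0.065/12 ≈ 0.00541667, n = 96
PV = $850.00 × (1 − (1 + 0.065/12)^(−96)) / (0.065/12)
PV = $850.00 × 74.703617
PV = $63,498.07

PV = PMT × (1-(1+r)^(-n))/r = $63,498.07


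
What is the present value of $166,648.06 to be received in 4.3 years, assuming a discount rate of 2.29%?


Present value formula: PV = FV / (1 + r)^t
PV = $166,648.06 / (1 + 0.0229)^4.3
PV = $166,648.06 / 1.1022565
PV = $151,188.09

PV = FV / (1 + r)^t = $151,188.09


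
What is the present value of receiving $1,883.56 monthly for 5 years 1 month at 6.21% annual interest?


Present value of an ordinary annuity: PV = PMT × (1 − (1 + r)^(−n)) / r
Monthly rate r = 0.0621/12 = 0.005175, n = 61
PV = $1,883.56 × (1 − (1 + 0.0621/12)^(−61)) / (0.0621/12)
PV = $1,883.56 × 52.1951066
PV = $98,312.61

PV = PMT × (1-(1+r)^(-n))/r = $98,312.61


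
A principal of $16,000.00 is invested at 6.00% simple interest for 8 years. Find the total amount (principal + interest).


Total amount formula: A = P(1 + rt) = P + P·r·t
Interest: I = P × r × t = $16,000.00 × 0.06 × 8 = $7,680.00
A = P + I = $16,000.00 + $7,680.00 = $23,680.00

A = P + I = P(1 + rt) = $23,680.00


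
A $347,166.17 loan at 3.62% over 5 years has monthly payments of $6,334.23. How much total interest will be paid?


Total paid over the life of the loan = PMT × n.
Total paid = $6,334.23 × 60 = $380,053.80
Total interest = total paid − principal = $380,053.80 − $347,166.17 = $32,887.63

Total interest = (PMT × n) - PV = $32,887.63


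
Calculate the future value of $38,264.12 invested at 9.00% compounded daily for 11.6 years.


Compound interest formula: A = P(1 + r/n)^(nt)
A = $38,264.12 × (1 + 0.09/365)^(365 × 11.6)
Growth factor: (1 + 0.09/365)^4234 = 2.840191
A = $38,264.12 × 2.840191
A = $108,677.41

A = P(1 + r/n)^(nt) = $108,677.41


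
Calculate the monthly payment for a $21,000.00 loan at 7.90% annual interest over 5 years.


Loan payment formula: PMT = PV × r / (1 − (1 + r)^(−n))
Monthly rate r = 0.079/12 ≈ 0.00658333, n = 60 months
Denominator: 1 − (1 + 0.079/12)^(−60) = 0.325447
PMT = $21,000.00 × (0.079/12) / 0.325447
PMT = $424.80 per month

PMT = PV × r / (1-(1+r)^(-n)) = $424.80/month


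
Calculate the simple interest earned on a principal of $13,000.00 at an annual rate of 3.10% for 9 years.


Simple interest formula: I = P × r × t
I = $13,000.00 × 0.031 × 9
I = $3,627.00

I = P × r × t = $3,627.00


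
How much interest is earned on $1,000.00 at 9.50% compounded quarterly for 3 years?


Compound interest earned = final amount − principal.
A = P(1 + r/n)^(nt) = $1,000.00 × (1 + 0.095/4)^(4 × 3) = $1,325.34
Interest = A − P = $1,325.34 − $1,000.00 = $325.34

Interest = A - P = $325.34


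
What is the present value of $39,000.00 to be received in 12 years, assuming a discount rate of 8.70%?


Present value formula: PV = FV / (1 + r)^t
PV = $39,000.00 / (1 + 0.087)^12
PV = $39,000.00 / 2.721163
PV = $14,332.11

PV = FV / (1 + r)^t = $14,332.11


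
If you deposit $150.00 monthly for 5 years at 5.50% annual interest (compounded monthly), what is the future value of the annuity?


Future value of an ordinary annuity: FV = PMT × ((1 + r)^n − 1) / r
Monthly rate r = 0.055/12 ≈ 0.00458333, n = 60
FV = $150.00 × ((1 + 0.055/12)^60 − 1) / (0.055/12)
FV = $150.00 × 68.880823
FV = $10,332.12

FV = PMT × ((1+r)^n - 1)/r = $10,332.12


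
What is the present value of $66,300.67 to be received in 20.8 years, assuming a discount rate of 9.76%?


Present value formula: PV = FV / (1 + r)^t
PV = $66,300.67 / (1 + 0.0976)^20.8
PV = $66,300.67 / 6.938047
PV = $9,556.10

PV = FV / (1 + r)^t = $9,556.10


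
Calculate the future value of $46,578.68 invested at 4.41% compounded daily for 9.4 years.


Compound interest formula: A = P(1 + r/n)^(nt)
A = $46,578.68 × (1 + 0.0441/365)^(365 × 9.4)
Growth factor: (1 + 0.0441/365)^3431 = 1.513636387
A = $46,578.68 × 1.513636387
A = $70,503.18

A = P(1 + r/n)^(nt) = $70,503.18


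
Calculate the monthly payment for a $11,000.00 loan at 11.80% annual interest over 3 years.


Loan payment formula: PMT = PV × r / (1 − (1 + r)^(−n))
Monthly rate r = 0.118/12 ≈ 0.00983333, n = 36 months
Denominator: 1 − (1 + 0.118/12)^(−36) = 0.296910
PMT = $11,000.00 × (0.118/12) / 0.296910
PMT = $364.31 per month

PMT = PV × r / (1-(1+r)^(-n)) = $364.31/month


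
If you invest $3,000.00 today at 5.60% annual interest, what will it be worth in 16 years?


Future value formula: FV = PV × (1 + r)^t
FV = $3,000.00 × (1 + 0.056)^16
FV = $3,000.00 × 2.391237
FV = $7,173.71

FV = PV × (1 + r)^t = $7,173.71


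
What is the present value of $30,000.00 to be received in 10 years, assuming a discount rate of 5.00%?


Present value formula: PV = FV / (1 + r)^t
PV = $30,000.00 / (1 + 0.05)^10
PV = $30,000.00 / 1.6288946
PV = $18,417.40

PV = FV / (1 + r)^t = $18,417.40


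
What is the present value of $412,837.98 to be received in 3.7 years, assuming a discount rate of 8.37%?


Present value formula: PV = FV / (1 + r)^t
PV = $412,837.98 / (1 + 0.0837)^3.7
PV = $412,837.98 / 1.34636735
PV = $306,631.01

PV = FV / (1 + r)^t = $306,631.01


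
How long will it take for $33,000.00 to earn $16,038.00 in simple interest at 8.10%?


Rearrange the simple interest formula for t:
I = P × r × t  ⇒  t = I / (P × r)
t = $16,038.00 / ($33,000.00 × 0.081)
t = 6

t = I/(P×r) = 6 years


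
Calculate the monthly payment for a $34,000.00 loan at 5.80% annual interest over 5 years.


Loan payment formula: PMT = PV × r / (1 − (1 + r)^(−n))
Monthly rate r = 0.058/12 ≈ 0.00483333, n = 60 months
Denominator: 1 − (1 + 0.058/12)^(−60) = 0.251214
PMT = $34,000.00 × (0.058/12) / 0.251214
PMT = $654.16 per month

PMT = PV × r / (1-(1+r)^(-n)) = $654.16/month


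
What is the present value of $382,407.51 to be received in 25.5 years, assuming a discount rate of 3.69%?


Present value formula: PV = FV / (1 + r)^t
PV = $382,407.51 / (1 + 0.0369)^25.5
PV = $382,407.51 / 2.5193604
PV = $151,787.54

PV = FV / (1 + r)^t = $151,787.54


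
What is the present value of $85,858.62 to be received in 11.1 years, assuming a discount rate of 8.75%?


Present value formula: PV = FV / (1 + r)^t
PV = $85,858.62 / (1 + 0.0875)^11.1
PV = $85,858.62 / 2.537259
PV = $33,839.12

PV = FV / (1 + r)^t = $33,839.12


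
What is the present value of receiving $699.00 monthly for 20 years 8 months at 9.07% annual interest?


Present value of an ordinary annuity: PV = PMT × (1 − (1 + r)^(−n)) / r
Monthly rate r = 0.0907/12 ≈ 0.00755833, n = 248
PV = $699.00 × (1 − (1 + 0.0907/12)^(−248)) / (0.0907/12)
PV = $699.00 × 111.860363
PV = $78,190.39

PV = PMT × (1-(1+r)^(-n))/r = $78,190.39


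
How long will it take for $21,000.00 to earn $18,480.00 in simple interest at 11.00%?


Rearrange the simple interest formula for t:
I = P × r × t  ⇒  t = I / (P × r)
t = $18,480.00 / ($21,000.00 × 0.11)
t = 8

t = I/(P×r) = 8 years


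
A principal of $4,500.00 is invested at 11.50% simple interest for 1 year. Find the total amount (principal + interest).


Total amount formula: A = P(1 + rt) = P + P·r·t
Interest: I = P × r × t = $4,500.00 × 0.115 × 1 = $517.50
A = P + I = $4,500.00 + $517.50 = $5,017.50

A = P + I = P(1 + rt) = $5,017.50


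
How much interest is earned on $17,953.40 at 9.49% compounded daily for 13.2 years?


Compound interest earned = final amount − principal.
A = P(1 + r/n)^(nt) = $17,953.40 × (1 + 0.0949/365)^(365 × 13.2) = $62,821.46
Interest = A − P = $62,821.46 − $17,953.40 = $44,868.06

Interest = A - P = $44,868.06


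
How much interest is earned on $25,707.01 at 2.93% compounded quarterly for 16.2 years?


Compound interest earned = final amount − principal.
A = P(1 + r/n)^(nt) = $25,707.01 × (1 + 0.0293/4)^(4 × 16.2) = $41,251.76
Interest = A − P = $41,251.76 − $25,707.01 = $15,544.75

Interest = A - P = $15,544.75


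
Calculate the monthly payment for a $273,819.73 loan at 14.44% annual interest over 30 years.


Loan payment formula: PMT = PV × r / (1 − (1 + r)^(−n))
Monthly rate r = 0.1444/12 ≈ 0.01203333, n = 360 months
Denominator: 1 − (1 + 0.1444/12)^(−360) = 0.9865145
PMT = $273,819.73 × (0.1444/12) / 0.9865145
PMT = $3,340.01 per month

PMT = PV × r / (1-(1+r)^(-n)) = $3,340.01/month


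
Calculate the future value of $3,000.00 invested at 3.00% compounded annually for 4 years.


Compound interest formula: A = P(1 + r/n)^(nt)
A = $3,000.00 × (1 + 0.03/1)^(1 × 4)
Growth factor: (1 + 0.03/1)^4 = 1.125509
A = $3,000.00 × 1.125509
A = $3,376.53

A = P(1 + r/n)^(nt) = $3,376.53


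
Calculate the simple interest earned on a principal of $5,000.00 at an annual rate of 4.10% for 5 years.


Simple interest formula: I = P × r × t
I = $5,000.00 × 0.041 × 5
I = $1,025.00

I = P × r × t = $1,025.00


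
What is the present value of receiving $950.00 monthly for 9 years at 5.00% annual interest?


Present value of an ordinary annuity: PV = PMT × (1 − (1 + r)^(−n)) / r
Monthly rate r = 0.05/12 ≈ 0.00416667, n = 108
PV = $950.00 × (1 − (1 + 0.05/12)^(−108)) / (0.05/12)
PV = $950.00 × 86.826108
PV = $82,484.80

PV = PMT × (1-(1+r)^(-n))/r = $82,484.80


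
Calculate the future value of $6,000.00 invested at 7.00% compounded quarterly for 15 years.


Compound interest formula: A = P(1 + r/n)^(nt)
A = $6,000.00 × (1 + 0.07/4)^(4 × 15)
Growth factor: (1 + 0.07/4)^60 = 2.831816
A = $6,000.00 × 2.831816
A = $16,990.90

A = P(1 + r/n)^(nt) = $16,990.90


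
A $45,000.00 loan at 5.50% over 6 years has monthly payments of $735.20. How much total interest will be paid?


Total paid over the life of the loan = PMT × n.
Total paid = $735.20 × 72 = $52,934.40
Total interest = total paid − principal = $52,934.40 − $45,000.00 = $7,934.40

Total interest = (PMT × n) - PV = $7,934.40


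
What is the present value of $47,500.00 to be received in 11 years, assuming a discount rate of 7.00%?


Present value formula: PV = FV / (1 + r)^t
PV = $47,500.00 / (1 + 0.07)^11
PV = $47,500.00 / 2.104852
PV = $22,566.91

PV = FV / (1 + r)^t = $22,566.91


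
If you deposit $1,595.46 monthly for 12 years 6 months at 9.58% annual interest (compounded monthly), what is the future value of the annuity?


Future value of an ordinary annuity: FV = PMT × ((1 + r)^n − 1) / r
Monthly rate r = 0.0958/12 ≈ 0.00798333, n = 150
FV = $1,595.46 × ((1 + 0.0958/12)^150 − 1) / (0.0958/12)
FV = $1,595.46 × 287.613886
FV = $458,876.45

FV = PMT × ((1+r)^n - 1)/r = $458,876.45


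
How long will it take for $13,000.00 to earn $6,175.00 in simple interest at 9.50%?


Rearrange the simple interest formula for t:
I = P × r × t  ⇒  t = I / (P × r)
t = $6,175.00 / ($13,000.00 × 0.095)
t = 5

t = I/(P×r) = 5 years


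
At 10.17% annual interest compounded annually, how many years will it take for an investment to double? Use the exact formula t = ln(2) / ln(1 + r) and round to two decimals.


Doubling condition: (1 + r)^t = 2
Take ln of both sides: t × ln(1 + r) = ln(2)
t = ln(2) / ln(1 + r)
t = 0.693147 / 0.096854
t = 7.16

t = ln(2) / ln(1 + r) = 7.16 years


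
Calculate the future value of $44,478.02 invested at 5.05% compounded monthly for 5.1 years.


Compound interest formula: A = P(1 + r/n)^(nt)
A = $44,478.02 × (1 + 0.0505/12)^(12 × 5.1)
Growth factor: (1 + 0.0505/12)^61.2 = 1.2930575
A = $44,478.02 × 1.2930575
A = $57,512.64

A = P(1 + r/n)^(nt) = $57,512.64


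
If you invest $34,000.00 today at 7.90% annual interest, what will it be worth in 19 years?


Future value formula: FV = PV × (1 + r)^t
FV = $34,000.00 × (1 + 0.079)^19
FV = $34,000.00 × 4.2404061
FV = $144,173.81

FV = PV × (1 + r)^t = $144,173.81


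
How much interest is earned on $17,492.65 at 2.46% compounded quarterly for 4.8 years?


Compound interest earned = final amount − principal.
A = P(1 + r/n)^(nt) = $17,492.65 × (1 + 0.0246/4)^(4 × 4.8) = $19,677.96
Interest = A − P = $19,677.96 − $17,492.65 = $2,185.31

Interest = A - P = $2,185.31


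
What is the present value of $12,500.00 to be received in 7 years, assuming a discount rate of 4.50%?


Present value formula: PV = FV / (1 + r)^t
PV = $12,500.00 / (1 + 0.045)^7
PV = $12,500.00 / 1.3608618
PV = $9,185.36

PV = FV / (1 + r)^t = $9,185.36


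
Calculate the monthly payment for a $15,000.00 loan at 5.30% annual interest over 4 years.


Loan payment formula: PMT = PV × r / (1 − (1 + r)^(−n))
Monthly rate r = 0.053/12 ≈ 0.00441667, n = 48 months
Denominator: 1 − (1 + 0.053/12)^(−48) = 0.190658
PMT = $15,000.00 × (0.053/12) / 0.190658
PMT = $347.48 per month

PMT = PV × r / (1-(1+r)^(-n)) = $347.48/month


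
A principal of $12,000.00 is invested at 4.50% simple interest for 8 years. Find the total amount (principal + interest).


Total amount formula: A = P(1 + rt) = P + P·r·t
Interest: I = P × r × t = $12,000.00 × 0.045 × 8 = $4,320.00
A = P + I = $12,000.00 + $4,320.00 = $16,320.00

A = P + I = P(1 + rt) = $16,320.00


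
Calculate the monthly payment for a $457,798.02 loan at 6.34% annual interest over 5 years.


Loan payment formula: PMT = PV × r / (1 − (1 + r)^(−n))
Monthly rate r = 0.0634/12 ≈ 0.00528333, n = 60 months
Denominator: 1 − (1 + 0.0634/12)^(−60) = 0.27106122
PMT = $457,798.02 × (0.0634/12) / 0.27106122
PMT = $8,923.07 per month

PMT = PV × r / (1-(1+r)^(-n)) = $8,923.07/month


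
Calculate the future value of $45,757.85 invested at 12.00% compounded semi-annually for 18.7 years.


Compound interest formula: A = P(1 + r/n)^(nt)
A = $45,757.85 × (1 + 0.12/2)^(2 × 18.7)
Growth factor: (1 + 0.12/2)^37.4 = 8.83973734
A = $45,757.85 × 8.83973734
A = $404,487.38

A = P(1 + r/n)^(nt) = $404,487.38


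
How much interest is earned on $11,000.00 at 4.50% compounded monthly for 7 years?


Compound interest earned = final amount − principal.
A = P(1 + r/n)^(nt) = $11,000.00 × (1 + 0.045/12)^(12 × 7) = $15,063.97
Interest = A − P = $15,063.97 − $11,000.00 = $4,063.97

Interest = A - P = $4,063.97


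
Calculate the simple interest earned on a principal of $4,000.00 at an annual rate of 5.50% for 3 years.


Simple interest formula: I = P × r × t
I = $4,000.00 × 0.055 × 3
I = $660.00

I = P × r × t = $660.00


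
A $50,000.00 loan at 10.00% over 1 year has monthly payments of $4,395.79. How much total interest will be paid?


Total paid over the life of the loan = PMT × n.
Total paid = $4,395.79 × 12 = $52,749.48
Total interest = total paid − principal = $52,749.48 − $50,000.00 = $2,749.48

Total interest = (PMT × n) - PV = $2,749.48


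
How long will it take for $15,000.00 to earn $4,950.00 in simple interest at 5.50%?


Rearrange the simple interest formula for t:
I = P × r × t  ⇒  t = I / (P × r)
t = $4,950.00 / ($15,000.00 × 0.055)
t = 6

t = I/(P×r) = 6 years


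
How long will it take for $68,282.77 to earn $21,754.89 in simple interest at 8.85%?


Rearrange the simple interest formula for t:
I = P × r × t  ⇒  t = I / (P × r)
t = $21,754.89 / ($68,282.77 × 0.0885)
t = 3.6

t = I/(P×r) = 3.6 years


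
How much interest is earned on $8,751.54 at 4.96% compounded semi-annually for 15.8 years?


Compound interest earned = final amount − principal.
A = P(1 + r/n)^(nt) = $8,751.54 × (1 + 0.0496/2)^(2 × 15.8) = $18,979.32
Interest = A − P = $18,979.32 − $8,751.54 = $10,227.78

Interest = A - P = $10,227.78


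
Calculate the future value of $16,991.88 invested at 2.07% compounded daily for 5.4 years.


Compound interest formula: A = P(1 + r/n)^(nt)
A = $16,991.88 × (1 + 0.0207/365)^(365 × 5.4)
Growth factor: (1 + 0.0207/365)^1971 = 1.1182633
A = $16,991.88 × 1.1182633
A = $19,001.40

A = P(1 + r/n)^(nt) = $19,001.40


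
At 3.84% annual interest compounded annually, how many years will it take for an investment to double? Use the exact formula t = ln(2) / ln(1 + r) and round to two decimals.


Doubling condition: (1 + r)^t = 2
Take ln of both sides: t × ln(1 + r) = ln(2)
t = ln(2) / ln(1 + r)
t = 0.693147 / 0.037681
t = 18.40

t = ln(2) / ln(1 + r) = 18.40 years


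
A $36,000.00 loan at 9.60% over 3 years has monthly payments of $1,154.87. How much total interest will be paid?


Total paid over the life of the loan = PMT × n.
Total paid = $1,154.87 × 36 = $41,575.32
Total interest = total paid − principal = $41,575.32 − $36,000.00 = $5,575.32

Total interest = (PMT × n) - PV = $5,575.32


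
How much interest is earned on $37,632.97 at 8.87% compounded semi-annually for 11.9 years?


Compound interest earned = final amount − principal.
A = P(1 + r/n)^(nt) = $37,632.97 × (1 + 0.0887/2)^(2 × 11.9) = $105,707.30
Interest = A − P = $105,707.30 − $37,632.97 = $68,074.33

Interest = A - P = $68,074.33


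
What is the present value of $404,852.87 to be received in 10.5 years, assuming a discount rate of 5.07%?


Present value formula: PV = FV / (1 + r)^t
PV = $404,852.87 / (1 + 0.0507)^10.5
PV = $404,852.87 / 1.6808412
PV = $240,863.25

PV = FV / (1 + r)^t = $240,863.25


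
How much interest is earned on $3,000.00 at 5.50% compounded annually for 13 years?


Compound interest earned = final amount − principal.
A = P(1 + r/n)^(nt) = $3,000.00 × (1 + 0.055/1)^(1 × 13) = $6,017.32
Interest = A − P = $6,017.32 − $3,000.00 = $3,017.32

Interest = A - P = $3,017.32


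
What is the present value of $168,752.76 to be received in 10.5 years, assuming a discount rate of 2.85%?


Present value formula: PV = FV / (1 + r)^t
PV = $168,752.76 / (1 + 0.0285)^10.5
PV = $168,752.76 / 1.3432137
PV = $125,633.59

PV = FV / (1 + r)^t = $125,633.59


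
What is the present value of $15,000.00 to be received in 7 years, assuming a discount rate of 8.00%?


Present value formula: PV = FV / (1 + r)^t
PV = $15,000.00 / (1 + 0.08)^7
PV = $15,000.00 / 1.713824
PV = $8,752.36

PV = FV / (1 + r)^t = $8,752.36


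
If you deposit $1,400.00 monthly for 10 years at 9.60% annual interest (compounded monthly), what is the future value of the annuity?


Future value of an ordinary annuity: FV = PMT × ((1 + r)^n − 1) / r
Monthly rate r = 0.096/12 = 0.008, n = 120
FV = $1,400.00 × ((1 + 0.096/12)^120 − 1) / (0.096/12)
FV = $1,400.00 × 200.217469
FV = $280,304.46

FV = PMT × ((1+r)^n - 1)/r = $280,304.46


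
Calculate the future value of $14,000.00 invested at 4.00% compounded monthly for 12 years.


Compound interest formula: A = P(1 + r/n)^(nt)
A = $14,000.00 × (1 + 0.04/12)^(12 × 12)
Growth factor: (1 + 0.04/12)^144 = 1.614785
A = $14,000.00 × 1.614785
A = $22,606.99

A = P(1 + r/n)^(nt) = $22,606.99


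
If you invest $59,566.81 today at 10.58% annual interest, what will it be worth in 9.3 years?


Future value formula: FV = PV × (1 + r)^t
FV = $59,566.81 × (1 + 0.1058)^9.3
FV = $59,566.81 × 2.5479579
FV = $151,773.72

FV = PV × (1 + r)^t = $151,773.72


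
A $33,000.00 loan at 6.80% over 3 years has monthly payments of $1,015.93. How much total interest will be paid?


Total paid over the life of the loan = PMT × n.
Total paid = $1,015.93 × 36 = $36,573.48
Total interest = total paid − principal = $36,573.48 − $33,000.00 = $3,573.48

Total interest = (PMT × n) - PV = $3,573.48


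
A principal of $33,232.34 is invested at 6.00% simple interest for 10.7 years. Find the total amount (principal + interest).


Total amount formula: A = P(1 + rt) = P + P·r·t
Interest: I = P × r × t = $33,232.34 × 0.06 × 10.7 = $21,335.16
A = P + I = $33,232.34 + $21,335.16 = $54,567.50

A = P + I = P(1 + rt) = $54,567.50


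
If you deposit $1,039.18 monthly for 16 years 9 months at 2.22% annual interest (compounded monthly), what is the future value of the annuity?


Future value of an ordinary annuity: FV = PMT × ((1 + r)^n − 1) / r
Monthly rate r = 0.0222/12 = 0.00185, n = 201
FV = $1,039.18 × ((1 + 0.0222/12)^201 − 1) / (0.0222/12)
FV = $1,039.18 × 243.198495
FV = $252,727.01

FV = PMT × ((1+r)^n - 1)/r = $252,727.01


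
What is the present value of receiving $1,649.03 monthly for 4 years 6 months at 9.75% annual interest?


Present value of an ordinary annuity: PV = PMT × (1 − (1 + r)^(−n)) / r
Monthly rate r = 0.0975/12 = 0.008125, n = 54
PV = $1,649.03 × (1 − (1 + 0.0975/12)^(−54)) / (0.0975/12)
PV = $1,649.03 × 43.570932
PV = $71,849.77

PV = PMT × (1-(1+r)^(-n))/r = $71,849.77


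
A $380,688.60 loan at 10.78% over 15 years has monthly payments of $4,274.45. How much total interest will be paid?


Total paid over the life of the loan = PMT × n.
Total paid = $4,274.45 × 180 = $769,401.00
Total interest = total paid − principal = $769,401.00 − $380,688.60 = $388,712.40

Total interest = (PMT × n) - PV = $388,712.40


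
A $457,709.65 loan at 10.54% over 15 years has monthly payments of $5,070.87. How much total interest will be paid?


Total paid over the life of the loan = PMT × n.
Total paid = $5,070.87 × 180 = $912,756.60
Total interest = total paid − principal = $912,756.60 − $457,709.65 = $455,046.95

Total interest = (PMT × n) - PV = $455,046.95


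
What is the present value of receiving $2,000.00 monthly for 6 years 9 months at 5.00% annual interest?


Present value of an ordinary annuity: PV = PMT × (1 − (1 + r)^(−n)) / r
Monthly rate r = 0.05/12 ≈ 0.00416667, n = 81
PV = $2,000.00 × (1 − (1 + 0.05/12)^(−81)) / (0.05/12)
PV = $2,000.00 × 68.627406
PV = $137,254.81

PV = PMT × (1-(1+r)^(-n))/r = $137,254.81


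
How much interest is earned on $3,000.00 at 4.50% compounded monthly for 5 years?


Compound interest earned = final amount − principal.
A = P(1 + r/n)^(nt) = $3,000.00 × (1 + 0.045/12)^(12 × 5) = $3,755.39
Interest = A − P = $3,755.39 − $3,000.00 = $755.39

Interest = A - P = $755.39


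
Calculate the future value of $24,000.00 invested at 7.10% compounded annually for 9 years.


Compound interest formula: A = P(1 + r/n)^(nt)
A = $24,000.00 × (1 + 0.071/1)^(1 × 9)
Growth factor: (1 + 0.071/1)^9 = 1.853981
A = $24,000.00 × 1.853981
A = $44,495.54

A = P(1 + r/n)^(nt) = $44,495.54


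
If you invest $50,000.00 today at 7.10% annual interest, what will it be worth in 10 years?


Future value formula: FV = PV × (1 + r)^t
FV = $50,000.00 × (1 + 0.071)^10
FV = $50,000.00 × 1.98561346
FV = $99,280.67

FV = PV × (1 + r)^t = $99,280.67


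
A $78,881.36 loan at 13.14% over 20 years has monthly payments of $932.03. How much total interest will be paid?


Total paid over the life of the loan = PMT × n.
Total paid = $932.03 × 240 = $223,687.20
Total interest = total paid − principal = $223,687.20 − $78,881.36 = $144,805.84

Total interest = (PMT × n) - PV = $144,805.84


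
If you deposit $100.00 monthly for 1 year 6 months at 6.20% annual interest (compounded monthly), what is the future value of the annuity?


Future value of an ordinary annuity: FV = PMT × ((1 + r)^n − 1) / r
Monthly rate r = 0.062/12 ≈ 0.00516667, n = 18
FV = $100.00 × ((1 + 0.062/12)^18 − 1) / (0.062/12)
FV = $100.00 × 18.812711
FV = $1,881.27

FV = PMT × ((1+r)^n - 1)/r = $1,881.27


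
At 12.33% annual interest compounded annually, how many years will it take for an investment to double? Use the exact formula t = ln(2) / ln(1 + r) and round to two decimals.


Doubling condition: (1 + r)^t = 2
Take ln of both sides: t × ln(1 + r) = ln(2)
t = ln(2) / ln(1 + r)
t = 0.693147 / 0.116271
t = 5.96

t = ln(2) / ln(1 + r) = 5.96 years


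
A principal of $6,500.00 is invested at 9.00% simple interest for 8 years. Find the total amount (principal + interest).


Total amount formula: A = P(1 + rt) = P + P·r·t
Interest: I = P × r × t = $6,500.00 × 0.09 × 8 = $4,680.00
A = P + I = $6,500.00 + $4,680.00 = $11,180.00

A = P + I = P(1 + rt) = $11,180.00


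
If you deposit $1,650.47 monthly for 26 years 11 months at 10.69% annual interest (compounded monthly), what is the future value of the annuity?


Future value of an ordinary annuity: FV = PMT × ((1 + r)^n − 1) / r
Monthly rate r = 0.1069/12 ≈ 0.00890833, n = 323
FV = $1,650.47 × ((1 + 0.1069/12)^323 − 1) / (0.1069/12)
FV = $1,650.47 × 1857.017153
FV = $3,064,951.10

FV = PMT × ((1+r)^n - 1)/r = $3,064,951.10


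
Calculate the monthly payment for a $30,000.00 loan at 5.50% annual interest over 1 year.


Loan payment formula: PMT = PV × r / (1 − (1 + r)^(−n))
Monthly rate r = 0.055/12 ≈ 0.00458333, n = 12 months
Denominator: 1 − (1 + 0.055/12)^(−12) = 0.053396
PMT = $30,000.00 × (0.055/12) / 0.053396
PMT = $2,575.10 per month

PMT = PV × r / (1-(1+r)^(-n)) = $2,575.10/month


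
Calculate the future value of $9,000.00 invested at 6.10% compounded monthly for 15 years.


Compound interest formula: A = P(1 + r/n)^(nt)
A = $9,000.00 × (1 + 0.061/12)^(12 × 15)
Growth factor: (1 + 0.061/12)^180 = 2.49099499
A = $9,000.00 × 2.49099499
A = $22,418.95

A = P(1 + r/n)^(nt) = $22,418.95


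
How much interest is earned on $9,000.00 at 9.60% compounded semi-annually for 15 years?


Compound interest earned = final amount − principal.
A = P(1 + r/n)^(nt) = $9,000.00 × (1 + 0.096/2)^(2 × 15) = $36,735.08
Interest = A − P = $36,735.08 − $9,000.00 = $27,735.08

Interest = A - P = $27,735.08


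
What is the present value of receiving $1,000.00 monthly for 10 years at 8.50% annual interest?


Present value of an ordinary annuity: PV = PMT × (1 − (1 + r)^(−n)) / r
Monthly rate r = 0.085/12 ≈ 0.00708333, n = 120
PV = $1,000.00 × (1 − (1 + 0.085/12)^(−120)) / (0.085/12)
PV = $1,000.00 × 80.654470
PV = $80,654.47

PV = PMT × (1-(1+r)^(-n))/r = $80,654.47


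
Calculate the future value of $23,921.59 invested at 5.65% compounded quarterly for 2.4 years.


Compound interest formula: A = P(1 + r/n)^(nt)
A = $23,921.59 × (1 + 0.0565/4)^(4 × 2.4)
Growth factor: (1 + 0.0565/4)^9.6 = 1.1441377
A = $23,921.59 × 1.1441377
A = $27,369.59

A = P(1 + r/n)^(nt) = $27,369.59


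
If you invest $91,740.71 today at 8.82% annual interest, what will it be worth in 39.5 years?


Future value formula: FV = PV × (1 + r)^t
FV = $91,740.71 × (1 + 0.0882)^39.5
FV = $91,740.71 × 28.1834725
FV = $2,585,571.78

FV = PV × (1 + r)^t = $2,585,571.78


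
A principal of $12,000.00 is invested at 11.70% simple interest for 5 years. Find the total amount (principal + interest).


Total amount formula: A = P(1 + rt) = P + P·r·t
Interest: I = P × r × t = $12,000.00 × 0.117 × 5 = $7,020.00
A = P + I = $12,000.00 + $7,020.00 = $19,020.00

A = P + I = P(1 + rt) = $19,020.00


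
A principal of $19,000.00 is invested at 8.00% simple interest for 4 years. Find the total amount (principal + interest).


Total amount formula: A = P(1 + rt) = P + P·r·t
Interest: I = P × r × t = $19,000.00 × 0.08 × 4 = $6,080.00
A = P + I = $19,000.00 + $6,080.00 = $25,080.00

A = P + I = P(1 + rt) = $25,080.00


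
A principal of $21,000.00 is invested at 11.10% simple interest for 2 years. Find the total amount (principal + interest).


Total amount formula: A = P(1 + rt) = P + P·r·t
Interest: I = P × r × t = $21,000.00 × 0.111 × 2 = $4,662.00
A = P + I = $21,000.00 + $4,662.00 = $25,662.00

A = P + I = P(1 + rt) = $25,662.00


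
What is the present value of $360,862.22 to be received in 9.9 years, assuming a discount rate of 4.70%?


Present value formula: PV = FV / (1 + r)^t
PV = $360,862.22 / (1 + 0.047)^9.9
PV = $360,862.22 / 1.57569497
PV = $229,017.82

PV = FV / (1 + r)^t = $229,017.82
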